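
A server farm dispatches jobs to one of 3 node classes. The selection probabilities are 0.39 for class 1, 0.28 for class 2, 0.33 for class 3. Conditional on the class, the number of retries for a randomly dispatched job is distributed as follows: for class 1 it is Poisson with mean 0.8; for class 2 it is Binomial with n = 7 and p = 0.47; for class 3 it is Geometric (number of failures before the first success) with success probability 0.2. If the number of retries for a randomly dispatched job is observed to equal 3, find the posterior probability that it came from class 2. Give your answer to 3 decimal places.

0.622

Likelihoods P(X=3 | ·): 1: 0.0383427; 2: 0.286725; 3: 0.1024.
Posterior ∝ prior × likelihood. Numerator for 2: 0.28·0.286725 = 0.0802829.
Normalizing constant: 0.39·0.0383427 + 0.28·0.286725 + 0.33·0.1024 = 0.129029.
P(2 | observation) = 0.0802829 / 0.129029 = 0.62221.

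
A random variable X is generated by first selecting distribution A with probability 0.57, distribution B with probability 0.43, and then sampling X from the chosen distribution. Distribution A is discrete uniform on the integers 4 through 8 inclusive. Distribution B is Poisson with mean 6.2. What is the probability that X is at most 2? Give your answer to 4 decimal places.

Conditional on each component, P(X ≤ 2): A: 0; B: 0.0536176.
By total probability, P(X ≤ 2) = 0.57·0 + 0.43·0.0536176 = 0.0230555.

0.0231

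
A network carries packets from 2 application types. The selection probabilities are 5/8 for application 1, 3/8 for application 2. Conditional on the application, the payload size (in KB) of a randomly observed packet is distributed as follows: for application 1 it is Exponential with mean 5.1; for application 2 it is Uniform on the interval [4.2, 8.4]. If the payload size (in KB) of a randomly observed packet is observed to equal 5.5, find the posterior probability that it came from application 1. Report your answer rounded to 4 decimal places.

0.3183

Likelihoods f(5.5 | ·): 1: 0.0666919; 2: 0.238095.
Posterior ∝ prior × likelihood. Numerator for 1: 0.625·0.0666919 = 0.0416824.
Normalizing constant: 0.625·0.0666919 + 0.375·0.238095 = 0.130968.
P(1 | observation) = 0.0416824 / 0.130968 = 0.318264.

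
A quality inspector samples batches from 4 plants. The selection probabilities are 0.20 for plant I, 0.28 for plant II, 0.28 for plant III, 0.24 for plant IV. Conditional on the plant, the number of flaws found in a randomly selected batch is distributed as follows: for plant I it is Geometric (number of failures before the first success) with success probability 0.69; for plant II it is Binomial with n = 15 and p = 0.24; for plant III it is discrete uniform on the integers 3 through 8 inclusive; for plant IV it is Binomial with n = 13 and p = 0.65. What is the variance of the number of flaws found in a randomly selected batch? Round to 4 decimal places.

9.9283

Per component, I: μ=0.449275, E[X²]=0.852972; II: μ=3.6, E[X²]=15.696; III: μ=5.5, E[X²]=33.1667; IV: μ=8.45, E[X²]=74.36.
E[X] = 0.2·0.449275 + 0.28·3.6 + 0.28·5.5 + 0.24·8.45 = 4.66586.
E[X²] = 0.2·0.852972 + 0.28·15.696 + 0.28·33.1667 + 0.24·74.36 = 31.6985.
Var(X) = E[X²] − (E[X])² = 31.6985 − 21.7702 = 9.92834.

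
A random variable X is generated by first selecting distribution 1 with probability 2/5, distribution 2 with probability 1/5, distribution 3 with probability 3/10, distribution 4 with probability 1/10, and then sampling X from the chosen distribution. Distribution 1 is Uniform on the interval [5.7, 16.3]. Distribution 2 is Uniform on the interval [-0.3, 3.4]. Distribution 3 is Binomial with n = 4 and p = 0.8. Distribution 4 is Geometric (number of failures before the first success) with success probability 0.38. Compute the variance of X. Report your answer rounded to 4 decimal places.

Per component, 1: μ=11, E[X²]=130.363; 2: μ=1.55, E[X²]=3.54333; 3: μ=3.2, E[X²]=10.88; 4: μ=1.63158, E[X²]=6.95568.
E[X] = 0.4·11 + 0.2·1.55 + 0.3·3.2 + 0.1·1.63158 = 5.83316.
E[X²] = 0.4·130.363 + 0.2·3.54333 + 0.3·10.88 + 0.1·6.95568 = 56.8136.
Var(X) = E[X²] − (E[X])² = 56.8136 − 34.0257 = 22.7878.

22.7878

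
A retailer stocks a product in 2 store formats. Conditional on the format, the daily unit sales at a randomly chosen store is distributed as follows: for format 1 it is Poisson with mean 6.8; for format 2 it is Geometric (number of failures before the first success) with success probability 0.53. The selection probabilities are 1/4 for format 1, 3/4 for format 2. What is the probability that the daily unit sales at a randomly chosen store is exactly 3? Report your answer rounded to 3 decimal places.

Conditional on each format, P(X = 3): 1: 0.0583678; 2: 0.0550262.
By total probability, P(X = 3) = 0.25·0.0583678 + 0.75·0.0550262 = 0.0558616.

0.056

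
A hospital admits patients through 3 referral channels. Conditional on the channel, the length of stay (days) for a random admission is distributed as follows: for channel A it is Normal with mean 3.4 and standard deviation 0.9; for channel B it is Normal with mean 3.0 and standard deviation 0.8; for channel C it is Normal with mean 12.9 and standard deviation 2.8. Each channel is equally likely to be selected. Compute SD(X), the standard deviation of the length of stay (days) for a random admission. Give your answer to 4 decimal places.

Per component, A: μ=3.4, E[X²]=12.37; B: μ=3, E[X²]=9.64; C: μ=12.9, E[X²]=174.25.
E[X] = 0.333333·3.4 + 0.333333·3 + 0.333333·12.9 = 6.43333.
E[X²] = 0.333333·12.37 + 0.333333·9.64 + 0.333333·174.25 = 65.42.
Var(X) = E[X²] − (E[X])² = 65.42 − 41.3878 = 24.0322.
SD(X) = √24.0322 = 4.90227.

4.9023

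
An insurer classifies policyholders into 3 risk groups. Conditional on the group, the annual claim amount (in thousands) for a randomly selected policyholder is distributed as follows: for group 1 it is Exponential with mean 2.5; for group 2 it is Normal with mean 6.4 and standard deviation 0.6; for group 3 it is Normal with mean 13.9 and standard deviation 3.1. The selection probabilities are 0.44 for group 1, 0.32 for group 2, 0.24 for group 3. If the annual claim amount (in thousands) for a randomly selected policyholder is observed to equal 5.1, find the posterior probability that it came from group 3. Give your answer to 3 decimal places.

0.013

Likelihoods f(5.1 | ·): 1: 0.0520115; 2: 0.0635877; 3: 0.00228937.
Posterior ∝ prior × likelihood. Numerator for 3: 0.24·0.00228937 = 0.00054945.
Normalizing constant: 0.44·0.0520115 + 0.32·0.0635877 + 0.24·0.00228937 = 0.0437826.
P(3 | observation) = 0.00054945 / 0.0437826 = 0.0125495.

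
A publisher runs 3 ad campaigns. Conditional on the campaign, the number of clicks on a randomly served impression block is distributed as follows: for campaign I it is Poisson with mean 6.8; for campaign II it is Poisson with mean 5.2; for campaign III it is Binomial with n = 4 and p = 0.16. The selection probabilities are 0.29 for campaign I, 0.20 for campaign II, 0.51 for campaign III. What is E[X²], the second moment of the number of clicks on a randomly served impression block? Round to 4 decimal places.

For each component E[X²] = Var + (mean)², giving I: 53.04; II: 32.24; III: 0.9472.
Overall E[X²] = 0.29·53.04 + 0.2·32.24 + 0.51·0.9472 = 22.3127.

22.3127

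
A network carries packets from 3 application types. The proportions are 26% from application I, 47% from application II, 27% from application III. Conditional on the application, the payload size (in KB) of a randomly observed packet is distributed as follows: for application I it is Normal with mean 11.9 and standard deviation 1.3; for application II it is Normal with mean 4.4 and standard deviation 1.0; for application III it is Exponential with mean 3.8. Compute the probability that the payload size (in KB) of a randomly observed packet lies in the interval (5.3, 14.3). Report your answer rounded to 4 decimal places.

Conditional on each application, P(5.3 < X < 14.3): I: 0.967565; II: 0.18406; III: 0.224688.
By total probability, P(5.3 < X < 14.3) = 0.26·0.967565 + 0.47·0.18406 + 0.27·0.224688 = 0.398741.

0.3987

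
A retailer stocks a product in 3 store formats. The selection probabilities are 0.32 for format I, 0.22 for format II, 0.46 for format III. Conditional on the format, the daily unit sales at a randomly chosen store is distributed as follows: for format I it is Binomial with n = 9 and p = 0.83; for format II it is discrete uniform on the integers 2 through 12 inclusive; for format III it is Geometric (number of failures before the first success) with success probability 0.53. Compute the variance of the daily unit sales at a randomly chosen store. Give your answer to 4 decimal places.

Per component, I: μ=7.47, E[X²]=57.0708; II: μ=7, E[X²]=59; III: μ=0.886792, E[X²]=2.45959.
E[X] = 0.32·7.47 + 0.22·7 + 0.46·0.886792 = 4.33832.
E[X²] = 0.32·57.0708 + 0.22·59 + 0.46·2.45959 = 32.3741.
Var(X) = E[X²] − (E[X])² = 32.3741 − 18.8211 = 13.553.

13.5530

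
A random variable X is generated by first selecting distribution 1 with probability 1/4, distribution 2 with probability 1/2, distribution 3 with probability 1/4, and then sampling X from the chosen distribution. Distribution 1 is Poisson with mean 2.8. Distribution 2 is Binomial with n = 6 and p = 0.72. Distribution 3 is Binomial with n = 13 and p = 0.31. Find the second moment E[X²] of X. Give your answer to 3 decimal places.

17.351

For each component E[X²] = Var + (mean)², giving 1: 10.64; 2: 19.872; 3: 19.0216.
Overall E[X²] = 0.25·10.64 + 0.5·19.872 + 0.25·19.0216 = 17.3514.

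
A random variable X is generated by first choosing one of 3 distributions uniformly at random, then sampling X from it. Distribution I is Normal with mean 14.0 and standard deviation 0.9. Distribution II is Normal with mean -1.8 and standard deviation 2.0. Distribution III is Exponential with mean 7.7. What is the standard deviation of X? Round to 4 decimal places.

Per component, I: μ=14, E[X²]=196.81; II: μ=-1.8, E[X²]=7.24; III: μ=7.7, E[X²]=118.58.
E[X] = 0.333333·14 + 0.333333·-1.8 + 0.333333·7.7 = 6.63333.
E[X²] = 0.333333·196.81 + 0.333333·7.24 + 0.333333·118.58 = 107.543.
Var(X) = E[X²] − (E[X])² = 107.543 − 44.0011 = 63.5422.
SD(X) = √63.5422 = 7.97134.

7.9713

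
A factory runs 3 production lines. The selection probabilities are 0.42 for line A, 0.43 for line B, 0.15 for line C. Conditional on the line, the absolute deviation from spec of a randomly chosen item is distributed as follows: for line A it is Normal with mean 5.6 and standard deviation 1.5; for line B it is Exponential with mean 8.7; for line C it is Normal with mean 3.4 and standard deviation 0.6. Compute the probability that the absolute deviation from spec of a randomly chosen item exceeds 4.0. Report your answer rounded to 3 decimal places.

0.655

Conditional on each line, P(X > 4.0): A: 0.856939; B: 0.631429; C: 0.158655.
By total probability, P(X > 4.0) = 0.42·0.856939 + 0.43·0.631429 + 0.15·0.158655 = 0.655227.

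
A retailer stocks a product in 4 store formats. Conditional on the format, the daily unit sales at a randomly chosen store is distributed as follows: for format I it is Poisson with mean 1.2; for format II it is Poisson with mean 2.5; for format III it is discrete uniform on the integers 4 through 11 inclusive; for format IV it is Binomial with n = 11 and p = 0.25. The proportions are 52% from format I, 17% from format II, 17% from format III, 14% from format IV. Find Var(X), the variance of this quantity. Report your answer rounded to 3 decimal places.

7.324

Per component, I: μ=1.2, E[X²]=2.64; II: μ=2.5, E[X²]=8.75; III: μ=7.5, E[X²]=61.5; IV: μ=2.75, E[X²]=9.625.
E[X] = 0.52·1.2 + 0.17·2.5 + 0.17·7.5 + 0.14·2.75 = 2.709.
E[X²] = 0.52·2.64 + 0.17·8.75 + 0.17·61.5 + 0.14·9.625 = 14.6628.
Var(X) = E[X²] − (E[X])² = 14.6628 − 7.33868 = 7.32412.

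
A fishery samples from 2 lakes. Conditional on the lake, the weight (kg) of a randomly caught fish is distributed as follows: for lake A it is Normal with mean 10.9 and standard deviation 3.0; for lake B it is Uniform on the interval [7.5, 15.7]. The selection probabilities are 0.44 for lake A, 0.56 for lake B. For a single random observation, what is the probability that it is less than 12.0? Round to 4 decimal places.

0.5903

Conditional on each lake, P(X < 12.0): A: 0.643066; B: 0.54878.
By total probability, P(X < 12.0) = 0.44·0.643066 + 0.56·0.54878 = 0.590266.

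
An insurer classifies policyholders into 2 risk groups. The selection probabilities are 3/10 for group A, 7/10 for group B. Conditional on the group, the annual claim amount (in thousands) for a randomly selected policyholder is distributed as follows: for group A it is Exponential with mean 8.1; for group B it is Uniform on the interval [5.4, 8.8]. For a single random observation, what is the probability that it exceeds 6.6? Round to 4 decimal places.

0.5858

Conditional on each group, P(X > 6.6): A: 0.442721; B: 0.647059.
By total probability, P(X > 6.6) = 0.3·0.442721 + 0.7·0.647059 = 0.585758.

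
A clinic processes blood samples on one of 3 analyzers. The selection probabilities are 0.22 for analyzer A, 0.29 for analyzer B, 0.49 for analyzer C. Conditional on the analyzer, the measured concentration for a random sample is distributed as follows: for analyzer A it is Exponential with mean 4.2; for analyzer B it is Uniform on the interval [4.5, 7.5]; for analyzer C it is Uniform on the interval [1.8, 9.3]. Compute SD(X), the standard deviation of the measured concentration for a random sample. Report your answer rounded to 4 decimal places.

Per component, A: μ=4.2, E[X²]=35.28; B: μ=6, E[X²]=36.75; C: μ=5.55, E[X²]=35.49.
E[X] = 0.22·4.2 + 0.29·6 + 0.49·5.55 = 5.3835.
E[X²] = 0.22·35.28 + 0.29·36.75 + 0.49·35.49 = 35.8092.
Var(X) = E[X²] − (E[X])² = 35.8092 − 28.9821 = 6.82713.
SD(X) = √6.82713 = 2.61288.

2.6129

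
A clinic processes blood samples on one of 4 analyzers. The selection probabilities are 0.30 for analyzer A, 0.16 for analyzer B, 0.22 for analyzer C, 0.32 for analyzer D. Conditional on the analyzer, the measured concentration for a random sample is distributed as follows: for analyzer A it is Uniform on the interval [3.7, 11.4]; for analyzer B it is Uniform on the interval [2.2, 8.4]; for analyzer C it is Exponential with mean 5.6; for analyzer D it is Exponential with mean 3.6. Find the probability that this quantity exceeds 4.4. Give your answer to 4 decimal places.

0.5705

Conditional on each analyzer, P(X > 4.4): A: 0.909091; B: 0.645161; C: 0.455794; D: 0.294575.
By total probability, P(X > 4.4) = 0.3·0.909091 + 0.16·0.645161 + 0.22·0.455794 + 0.32·0.294575 = 0.570492.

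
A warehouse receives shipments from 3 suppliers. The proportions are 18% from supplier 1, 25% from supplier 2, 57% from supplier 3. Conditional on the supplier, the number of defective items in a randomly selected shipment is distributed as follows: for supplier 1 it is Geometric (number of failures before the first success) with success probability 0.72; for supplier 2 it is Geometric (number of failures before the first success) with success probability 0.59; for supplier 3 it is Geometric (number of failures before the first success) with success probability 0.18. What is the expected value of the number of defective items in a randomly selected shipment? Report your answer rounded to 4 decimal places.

2.8404

Component means — 1: 0.388889; 2: 0.694915; 3: 4.55556.
E[X] = 0.18·0.388889 + 0.25·0.694915 + 0.57·4.55556 = 2.8404.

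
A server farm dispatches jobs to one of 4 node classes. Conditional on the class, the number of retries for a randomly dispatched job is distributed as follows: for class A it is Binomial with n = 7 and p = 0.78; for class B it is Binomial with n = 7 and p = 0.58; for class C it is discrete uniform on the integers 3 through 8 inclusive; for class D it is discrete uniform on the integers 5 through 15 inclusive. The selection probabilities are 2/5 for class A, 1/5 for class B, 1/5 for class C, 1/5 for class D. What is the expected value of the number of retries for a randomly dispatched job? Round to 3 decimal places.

Component means — A: 5.46; B: 4.06; C: 5.5; D: 10.
E[X] = 0.4·5.46 + 0.2·4.06 + 0.2·5.5 + 0.2·10 = 6.096.

6.096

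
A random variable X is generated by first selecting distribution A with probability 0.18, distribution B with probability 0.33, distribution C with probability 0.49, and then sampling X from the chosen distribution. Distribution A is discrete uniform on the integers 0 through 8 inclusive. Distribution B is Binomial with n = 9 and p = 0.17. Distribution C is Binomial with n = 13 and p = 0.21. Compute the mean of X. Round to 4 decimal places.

2.5626

Component means — A: 4; B: 1.53; C: 2.73.
E[X] = 0.18·4 + 0.33·1.53 + 0.49·2.73 = 2.5626.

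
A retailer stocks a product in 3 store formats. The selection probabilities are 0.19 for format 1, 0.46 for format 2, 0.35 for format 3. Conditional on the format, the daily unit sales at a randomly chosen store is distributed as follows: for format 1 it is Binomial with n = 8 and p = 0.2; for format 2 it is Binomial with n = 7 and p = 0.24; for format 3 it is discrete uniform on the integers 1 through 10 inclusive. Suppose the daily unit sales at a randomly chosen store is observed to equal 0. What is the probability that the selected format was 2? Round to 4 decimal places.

0.6788

Likelihoods P(X=0 | ·): 1: 0.167772; 2: 0.146452; 3: 0.
Posterior ∝ prior × likelihood. Numerator for 2: 0.46·0.146452 = 0.0673679.
Normalizing constant: 0.19·0.167772 + 0.46·0.146452 + 0.35·0 = 0.0992446.
P(2 | observation) = 0.0673679 / 0.0992446 = 0.678807.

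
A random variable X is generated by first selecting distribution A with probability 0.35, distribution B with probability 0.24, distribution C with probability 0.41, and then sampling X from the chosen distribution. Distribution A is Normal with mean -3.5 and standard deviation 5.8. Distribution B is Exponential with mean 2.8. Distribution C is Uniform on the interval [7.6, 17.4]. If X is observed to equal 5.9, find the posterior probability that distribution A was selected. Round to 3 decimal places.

0.383

Likelihoods f(5.9 | ·): A: 0.0184976; B: 0.0434232; C: 0.
Posterior ∝ prior × likelihood. Numerator for A: 0.35·0.0184976 = 0.00647416.
Normalizing constant: 0.35·0.0184976 + 0.24·0.0434232 + 0.41·0 = 0.0168957.
P(A | observation) = 0.00647416 / 0.0168957 = 0.383184.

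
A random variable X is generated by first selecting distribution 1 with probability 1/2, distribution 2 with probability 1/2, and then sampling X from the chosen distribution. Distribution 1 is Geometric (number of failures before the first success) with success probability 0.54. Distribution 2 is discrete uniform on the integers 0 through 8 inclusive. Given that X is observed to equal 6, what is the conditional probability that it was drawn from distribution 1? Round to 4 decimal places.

Likelihoods P(X=6 | ·): 1: 0.00511612; 2: 0.111111.
Posterior ∝ prior × likelihood. Numerator for 1: 0.5·0.00511612 = 0.00255806.
Normalizing constant: 0.5·0.00511612 + 0.5·0.111111 = 0.0581136.
P(1 | observation) = 0.00255806 / 0.0581136 = 0.0440183.

0.0440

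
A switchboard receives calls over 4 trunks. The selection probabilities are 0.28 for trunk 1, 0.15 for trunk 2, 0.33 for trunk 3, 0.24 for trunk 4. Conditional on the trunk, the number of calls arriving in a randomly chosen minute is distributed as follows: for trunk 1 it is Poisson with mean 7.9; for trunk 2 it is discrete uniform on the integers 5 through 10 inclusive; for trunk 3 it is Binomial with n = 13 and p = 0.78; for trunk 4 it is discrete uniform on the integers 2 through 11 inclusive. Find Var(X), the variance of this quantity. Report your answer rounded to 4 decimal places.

7.3981

Per component, 1: μ=7.9, E[X²]=70.31; 2: μ=7.5, E[X²]=59.1667; 3: μ=10.14, E[X²]=105.05; 4: μ=6.5, E[X²]=50.5.
E[X] = 0.28·7.9 + 0.15·7.5 + 0.33·10.14 + 0.24·6.5 = 8.2432.
E[X²] = 0.28·70.31 + 0.15·59.1667 + 0.33·105.05 + 0.24·50.5 = 75.3484.
Var(X) = E[X²] − (E[X])² = 75.3484 − 67.9503 = 7.39809.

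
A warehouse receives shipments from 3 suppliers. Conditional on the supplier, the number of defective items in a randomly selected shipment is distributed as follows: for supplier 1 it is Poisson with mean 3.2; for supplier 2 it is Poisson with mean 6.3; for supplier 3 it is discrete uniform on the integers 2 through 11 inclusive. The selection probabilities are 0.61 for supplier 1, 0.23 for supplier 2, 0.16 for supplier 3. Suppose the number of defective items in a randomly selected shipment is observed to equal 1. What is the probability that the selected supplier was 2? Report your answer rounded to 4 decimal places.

0.0324

Likelihoods P(X=1 | ·): 1: 0.130439; 2: 0.0115687; 3: 0.
Posterior ∝ prior × likelihood. Numerator for 2: 0.23·0.0115687 = 0.00266081.
Normalizing constant: 0.61·0.130439 + 0.23·0.0115687 + 0.16·0 = 0.0822286.
P(2 | observation) = 0.00266081 / 0.0822286 = 0.0323586.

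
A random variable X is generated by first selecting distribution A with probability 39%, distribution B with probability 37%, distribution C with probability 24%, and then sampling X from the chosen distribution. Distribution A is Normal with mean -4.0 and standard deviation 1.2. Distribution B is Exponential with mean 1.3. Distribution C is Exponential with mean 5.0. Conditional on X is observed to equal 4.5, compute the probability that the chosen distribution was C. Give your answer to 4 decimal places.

Likelihoods f(4.5 | ·): A: 4.23319e-12; B: 0.0241396; C: 0.0813139.
Posterior ∝ prior × likelihood. Numerator for C: 0.24·0.0813139 = 0.0195153.
Normalizing constant: 0.39·4.23319e-12 + 0.37·0.0241396 + 0.24·0.0813139 = 0.028447.
P(C | observation) = 0.0195153 / 0.028447 = 0.686025.

0.6860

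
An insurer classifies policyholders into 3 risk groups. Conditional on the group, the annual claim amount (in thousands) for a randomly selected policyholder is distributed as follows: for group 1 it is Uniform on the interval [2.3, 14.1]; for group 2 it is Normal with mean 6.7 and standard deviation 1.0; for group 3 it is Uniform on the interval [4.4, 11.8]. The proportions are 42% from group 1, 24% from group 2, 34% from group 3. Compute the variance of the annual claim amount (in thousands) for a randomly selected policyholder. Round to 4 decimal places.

7.0531

Per component, 1: μ=8.2, E[X²]=78.8433; 2: μ=6.7, E[X²]=45.89; 3: μ=8.1, E[X²]=70.1733.
E[X] = 0.42·8.2 + 0.24·6.7 + 0.34·8.1 = 7.806.
E[X²] = 0.42·78.8433 + 0.24·45.89 + 0.34·70.1733 = 67.9867.
Var(X) = E[X²] − (E[X])² = 67.9867 − 60.9336 = 7.0531.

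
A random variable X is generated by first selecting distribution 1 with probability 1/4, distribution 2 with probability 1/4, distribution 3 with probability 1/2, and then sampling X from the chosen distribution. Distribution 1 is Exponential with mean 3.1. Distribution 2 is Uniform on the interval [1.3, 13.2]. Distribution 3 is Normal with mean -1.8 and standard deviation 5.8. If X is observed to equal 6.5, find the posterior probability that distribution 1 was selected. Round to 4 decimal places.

Likelihoods f(6.5 | ·): 1: 0.0396297; 2: 0.0840336; 3: 0.0247056.
Posterior ∝ prior × likelihood. Numerator for 1: 0.25·0.0396297 = 0.00990743.
Normalizing constant: 0.25·0.0396297 + 0.25·0.0840336 + 0.5·0.0247056 = 0.0432686.
P(1 | observation) = 0.00990743 / 0.0432686 = 0.228975.

0.2290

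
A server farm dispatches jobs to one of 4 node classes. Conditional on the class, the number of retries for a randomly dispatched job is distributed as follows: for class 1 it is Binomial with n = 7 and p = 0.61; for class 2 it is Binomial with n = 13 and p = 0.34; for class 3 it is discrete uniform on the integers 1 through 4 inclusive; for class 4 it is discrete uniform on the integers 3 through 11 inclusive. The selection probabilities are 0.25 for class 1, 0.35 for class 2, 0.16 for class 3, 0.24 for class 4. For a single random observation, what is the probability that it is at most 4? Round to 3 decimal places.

0.539

Conditional on each class, P(X ≤ 4): 1: 0.558149; 2: 0.531382; 3: 1; 4: 0.222222.
By total probability, P(X ≤ 4) = 0.25·0.558149 + 0.35·0.531382 + 0.16·1 + 0.24·0.222222 = 0.538854.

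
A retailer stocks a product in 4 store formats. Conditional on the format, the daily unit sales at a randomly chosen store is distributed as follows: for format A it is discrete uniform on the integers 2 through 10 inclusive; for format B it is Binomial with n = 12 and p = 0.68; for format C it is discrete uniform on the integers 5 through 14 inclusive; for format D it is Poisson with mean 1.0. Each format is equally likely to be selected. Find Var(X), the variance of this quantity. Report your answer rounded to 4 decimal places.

Per component, A: μ=6, E[X²]=42.6667; B: μ=8.16, E[X²]=69.1968; C: μ=9.5, E[X²]=98.5; D: μ=1, E[X²]=2.
E[X] = 0.25·6 + 0.25·8.16 + 0.25·9.5 + 0.25·1 = 6.165.
E[X²] = 0.25·42.6667 + 0.25·69.1968 + 0.25·98.5 + 0.25·2 = 53.0909.
Var(X) = E[X²] − (E[X])² = 53.0909 − 38.0072 = 15.0836.

15.0836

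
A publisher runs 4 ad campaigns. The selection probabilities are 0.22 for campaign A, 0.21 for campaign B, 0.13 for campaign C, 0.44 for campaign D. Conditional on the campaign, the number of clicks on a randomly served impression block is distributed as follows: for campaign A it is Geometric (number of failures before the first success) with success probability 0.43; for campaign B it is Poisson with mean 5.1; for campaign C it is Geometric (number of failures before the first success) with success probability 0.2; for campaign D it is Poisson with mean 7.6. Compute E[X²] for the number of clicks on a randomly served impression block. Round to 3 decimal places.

41.036

For each component E[X²] = Var + (mean)², giving A: 4.83991; B: 31.11; C: 36; D: 65.36.
Overall E[X²] = 0.22·4.83991 + 0.21·31.11 + 0.13·36 + 0.44·65.36 = 41.0363.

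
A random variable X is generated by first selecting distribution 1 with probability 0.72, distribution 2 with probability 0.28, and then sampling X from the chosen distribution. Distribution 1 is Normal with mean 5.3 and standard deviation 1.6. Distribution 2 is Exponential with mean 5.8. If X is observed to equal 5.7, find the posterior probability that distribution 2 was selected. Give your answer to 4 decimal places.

Likelihoods f(5.7 | ·): 1: 0.241668; 2: 0.0645305.
Posterior ∝ prior × likelihood. Numerator for 2: 0.28·0.0645305 = 0.0180686.
Normalizing constant: 0.72·0.241668 + 0.28·0.0645305 = 0.192069.
P(2 | observation) = 0.0180686 / 0.192069 = 0.0940731.

0.0941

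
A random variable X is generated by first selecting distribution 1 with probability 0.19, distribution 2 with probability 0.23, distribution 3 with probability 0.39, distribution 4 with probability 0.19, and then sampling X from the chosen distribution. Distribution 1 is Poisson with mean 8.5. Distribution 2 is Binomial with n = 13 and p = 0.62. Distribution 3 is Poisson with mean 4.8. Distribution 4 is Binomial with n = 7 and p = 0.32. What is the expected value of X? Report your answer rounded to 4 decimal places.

5.7664

Component means — 1: 8.5; 2: 8.06; 3: 4.8; 4: 2.24.
E[X] = 0.19·8.5 + 0.23·8.06 + 0.39·4.8 + 0.19·2.24 = 5.7664.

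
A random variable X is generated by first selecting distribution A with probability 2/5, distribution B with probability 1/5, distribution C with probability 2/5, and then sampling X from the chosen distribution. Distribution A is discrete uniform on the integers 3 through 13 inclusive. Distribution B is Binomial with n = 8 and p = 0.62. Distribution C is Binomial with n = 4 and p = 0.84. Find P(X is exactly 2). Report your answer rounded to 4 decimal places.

Conditional on each component, P(X = 2): A: 0; B: 0.0324073; C: 0.10838.
By total probability, P(X = 2) = 0.4·0 + 0.2·0.0324073 + 0.4·0.10838 = 0.0498335.

0.0498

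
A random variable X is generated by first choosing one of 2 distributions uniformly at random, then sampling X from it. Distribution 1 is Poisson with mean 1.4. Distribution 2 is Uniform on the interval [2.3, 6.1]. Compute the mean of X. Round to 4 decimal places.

Component means — 1: 1.4; 2: 4.2.
E[X] = 0.5·1.4 + 0.5·4.2 = 2.8.

2.8000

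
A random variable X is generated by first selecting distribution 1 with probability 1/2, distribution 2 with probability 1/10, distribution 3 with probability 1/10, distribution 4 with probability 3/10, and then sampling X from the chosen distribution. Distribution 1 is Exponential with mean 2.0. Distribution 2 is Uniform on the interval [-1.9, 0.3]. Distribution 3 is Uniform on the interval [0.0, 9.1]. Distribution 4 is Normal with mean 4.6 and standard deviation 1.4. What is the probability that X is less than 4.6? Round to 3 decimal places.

0.750

Conditional on each component, P(X < 4.6): 1: 0.899741; 2: 1; 3: 0.505495; 4: 0.5.
By total probability, P(X < 4.6) = 0.5·0.899741 + 0.1·1 + 0.1·0.505495 + 0.3·0.5 = 0.75042.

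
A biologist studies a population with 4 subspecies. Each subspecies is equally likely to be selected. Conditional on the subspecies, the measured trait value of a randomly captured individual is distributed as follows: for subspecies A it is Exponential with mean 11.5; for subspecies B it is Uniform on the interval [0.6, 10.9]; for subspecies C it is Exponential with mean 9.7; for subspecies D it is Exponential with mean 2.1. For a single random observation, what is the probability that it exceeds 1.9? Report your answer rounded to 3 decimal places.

Conditional on each subspecies, P(X > 1.9): A: 0.847709; B: 0.873786; C: 0.822114; D: 0.404638.
By total probability, P(X > 1.9) = 0.25·0.847709 + 0.25·0.873786 + 0.25·0.822114 + 0.25·0.404638 = 0.737062.

0.737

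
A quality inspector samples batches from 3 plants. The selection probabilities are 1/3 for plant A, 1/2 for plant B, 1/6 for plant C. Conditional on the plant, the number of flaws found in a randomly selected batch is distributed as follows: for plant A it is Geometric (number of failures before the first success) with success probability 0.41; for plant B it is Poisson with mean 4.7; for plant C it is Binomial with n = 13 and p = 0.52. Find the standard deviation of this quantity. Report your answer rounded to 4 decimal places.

Per component, A: μ=1.43902, E[X²]=5.58061; B: μ=4.7, E[X²]=26.79; C: μ=6.76, E[X²]=48.9424.
E[X] = 0.333333·1.43902 + 0.5·4.7 + 0.166667·6.76 = 3.95634.
E[X²] = 0.333333·5.58061 + 0.5·26.79 + 0.166667·48.9424 = 23.4123.
Var(X) = E[X²] − (E[X])² = 23.4123 − 15.6526 = 7.75963.
SD(X) = √7.75963 = 2.78561.

2.7856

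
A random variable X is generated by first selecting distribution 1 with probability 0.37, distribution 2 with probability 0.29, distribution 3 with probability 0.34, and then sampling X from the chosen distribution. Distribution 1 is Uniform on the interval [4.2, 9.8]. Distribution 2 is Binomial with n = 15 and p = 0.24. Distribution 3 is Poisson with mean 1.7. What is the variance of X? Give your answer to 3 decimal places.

Per component, 1: μ=7, E[X²]=51.6133; 2: μ=3.6, E[X²]=15.696; 3: μ=1.7, E[X²]=4.59.
E[X] = 0.37·7 + 0.29·3.6 + 0.34·1.7 = 4.212.
E[X²] = 0.37·51.6133 + 0.29·15.696 + 0.34·4.59 = 25.2094.
Var(X) = E[X²] − (E[X])² = 25.2094 − 17.7409 = 7.46843.

7.468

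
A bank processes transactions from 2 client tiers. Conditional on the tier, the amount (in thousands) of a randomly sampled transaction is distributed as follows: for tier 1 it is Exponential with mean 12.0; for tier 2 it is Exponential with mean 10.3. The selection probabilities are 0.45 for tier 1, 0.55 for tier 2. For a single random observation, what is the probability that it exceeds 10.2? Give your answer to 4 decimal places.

Conditional on each tier, P(X > 10.2): 1: 0.427415; 2: 0.371468.
By total probability, P(X > 10.2) = 0.45·0.427415 + 0.55·0.371468 = 0.396644.

0.3966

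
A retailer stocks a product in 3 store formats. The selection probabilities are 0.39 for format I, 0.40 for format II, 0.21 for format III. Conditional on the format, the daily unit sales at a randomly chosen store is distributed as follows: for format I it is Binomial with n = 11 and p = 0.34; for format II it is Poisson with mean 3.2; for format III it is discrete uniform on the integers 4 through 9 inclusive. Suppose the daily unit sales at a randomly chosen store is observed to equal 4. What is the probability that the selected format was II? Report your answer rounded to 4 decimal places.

0.3561

Likelihoods P(X=4 | ·): I: 0.240568; II: 0.178093; III: 0.166667.
Posterior ∝ prior × likelihood. Numerator for II: 0.4·0.178093 = 0.0712371.
Normalizing constant: 0.39·0.240568 + 0.4·0.178093 + 0.21·0.166667 = 0.200058.
P(II | observation) = 0.0712371 / 0.200058 = 0.356081.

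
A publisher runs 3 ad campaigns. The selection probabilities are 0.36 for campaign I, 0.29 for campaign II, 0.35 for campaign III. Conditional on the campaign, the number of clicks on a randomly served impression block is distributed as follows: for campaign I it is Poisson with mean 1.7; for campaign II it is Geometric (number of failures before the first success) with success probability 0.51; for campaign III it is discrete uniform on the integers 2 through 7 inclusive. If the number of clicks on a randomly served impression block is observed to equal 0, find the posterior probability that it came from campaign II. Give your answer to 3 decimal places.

0.692

Likelihoods P(X=0 | ·): I: 0.182684; II: 0.51; III: 0.
Posterior ∝ prior × likelihood. Numerator for II: 0.29·0.51 = 0.1479.
Normalizing constant: 0.36·0.182684 + 0.29·0.51 + 0.35·0 = 0.213666.
P(II | observation) = 0.1479 / 0.213666 = 0.692202.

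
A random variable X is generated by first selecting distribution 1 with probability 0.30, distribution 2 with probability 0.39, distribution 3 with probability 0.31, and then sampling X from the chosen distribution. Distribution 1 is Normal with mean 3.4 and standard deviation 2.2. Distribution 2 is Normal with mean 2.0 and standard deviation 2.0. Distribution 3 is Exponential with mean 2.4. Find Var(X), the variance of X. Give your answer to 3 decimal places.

Per component, 1: μ=3.4, E[X²]=16.4; 2: μ=2, E[X²]=8; 3: μ=2.4, E[X²]=11.52.
E[X] = 0.3·3.4 + 0.39·2 + 0.31·2.4 = 2.544.
E[X²] = 0.3·16.4 + 0.39·8 + 0.31·11.52 = 11.6112.
Var(X) = E[X²] − (E[X])² = 11.6112 − 6.47194 = 5.13926.

5.139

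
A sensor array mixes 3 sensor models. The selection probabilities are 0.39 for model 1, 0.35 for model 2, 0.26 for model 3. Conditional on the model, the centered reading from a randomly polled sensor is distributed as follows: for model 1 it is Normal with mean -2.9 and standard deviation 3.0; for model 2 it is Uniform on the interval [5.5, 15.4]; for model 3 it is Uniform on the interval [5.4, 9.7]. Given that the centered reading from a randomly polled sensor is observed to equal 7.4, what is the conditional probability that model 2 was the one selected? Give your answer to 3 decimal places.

0.368

Likelihoods f(7.4 | ·): 1: 0.000366527; 2: 0.10101; 3: 0.232558.
Posterior ∝ prior × likelihood. Numerator for 2: 0.35·0.10101 = 0.0353535.
Normalizing constant: 0.39·0.000366527 + 0.35·0.10101 + 0.26·0.232558 = 0.0959616.
P(2 | observation) = 0.0353535 / 0.0959616 = 0.368413.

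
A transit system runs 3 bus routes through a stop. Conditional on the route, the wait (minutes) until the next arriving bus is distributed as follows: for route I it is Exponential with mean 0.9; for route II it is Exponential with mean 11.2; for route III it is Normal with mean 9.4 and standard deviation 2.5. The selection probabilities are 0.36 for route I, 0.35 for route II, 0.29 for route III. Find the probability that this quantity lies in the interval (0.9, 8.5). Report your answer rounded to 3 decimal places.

0.396

Conditional on each route, P(0.9 < X < 8.5): I: 0.3678; II: 0.454619; III: 0.359087.
By total probability, P(0.9 < X < 8.5) = 0.36·0.3678 + 0.35·0.454619 + 0.29·0.359087 = 0.39566.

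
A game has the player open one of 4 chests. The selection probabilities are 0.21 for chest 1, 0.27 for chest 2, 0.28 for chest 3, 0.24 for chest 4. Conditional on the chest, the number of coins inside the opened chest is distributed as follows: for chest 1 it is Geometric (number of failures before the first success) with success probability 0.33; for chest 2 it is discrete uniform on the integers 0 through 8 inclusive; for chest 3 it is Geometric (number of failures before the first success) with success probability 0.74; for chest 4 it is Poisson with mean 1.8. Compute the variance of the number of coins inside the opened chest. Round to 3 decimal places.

Per component, 1: μ=2.0303, E[X²]=10.2746; 2: μ=4, E[X²]=22.6667; 3: μ=0.351351, E[X²]=0.598247; 4: μ=1.8, E[X²]=5.04.
E[X] = 0.21·2.0303 + 0.27·4 + 0.28·0.351351 + 0.24·1.8 = 2.03674.
E[X²] = 0.21·10.2746 + 0.27·22.6667 + 0.28·0.598247 + 0.24·5.04 = 9.65477.
Var(X) = E[X²] − (E[X])² = 9.65477 − 4.14832 = 5.50645.

5.506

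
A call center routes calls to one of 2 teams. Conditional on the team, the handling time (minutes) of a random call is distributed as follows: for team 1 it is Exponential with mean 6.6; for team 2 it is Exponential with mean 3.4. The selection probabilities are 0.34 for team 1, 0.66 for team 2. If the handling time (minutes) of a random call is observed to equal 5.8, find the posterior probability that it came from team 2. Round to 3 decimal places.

0.622

Likelihoods f(5.8 | ·): 1: 0.0629221; 2: 0.0534153.
Posterior ∝ prior × likelihood. Numerator for 2: 0.66·0.0534153 = 0.0352541.
Normalizing constant: 0.34·0.0629221 + 0.66·0.0534153 = 0.0566476.
P(2 | observation) = 0.0352541 / 0.0566476 = 0.62234.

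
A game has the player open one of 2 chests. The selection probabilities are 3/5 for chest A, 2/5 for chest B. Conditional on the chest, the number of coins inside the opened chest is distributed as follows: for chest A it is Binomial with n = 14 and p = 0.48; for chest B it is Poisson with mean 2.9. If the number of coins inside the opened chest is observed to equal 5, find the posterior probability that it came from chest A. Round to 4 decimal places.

0.6934

Likelihoods P(X=5 | ·): A: 0.141808; B: 0.0940491.
Posterior ∝ prior × likelihood. Numerator for A: 0.6·0.141808 = 0.0850847.
Normalizing constant: 0.6·0.141808 + 0.4·0.0940491 = 0.122704.
P(A | observation) = 0.0850847 / 0.122704 = 0.693412.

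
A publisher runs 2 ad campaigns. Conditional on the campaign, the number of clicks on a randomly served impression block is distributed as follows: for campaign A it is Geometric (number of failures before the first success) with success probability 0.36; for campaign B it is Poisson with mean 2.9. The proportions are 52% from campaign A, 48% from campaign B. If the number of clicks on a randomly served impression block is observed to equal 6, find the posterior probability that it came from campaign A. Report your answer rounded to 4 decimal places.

0.3709

Likelihoods P(X=6 | ·): A: 0.024739; B: 0.0454571.
Posterior ∝ prior × likelihood. Numerator for A: 0.52·0.024739 = 0.0128643.
Normalizing constant: 0.52·0.024739 + 0.48·0.0454571 = 0.0346837.
P(A | observation) = 0.0128643 / 0.0346837 = 0.370903.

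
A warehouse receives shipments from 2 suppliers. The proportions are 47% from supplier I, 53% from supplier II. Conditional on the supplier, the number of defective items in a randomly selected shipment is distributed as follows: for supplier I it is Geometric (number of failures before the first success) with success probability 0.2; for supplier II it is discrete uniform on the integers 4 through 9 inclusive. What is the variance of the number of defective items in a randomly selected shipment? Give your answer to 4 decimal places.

12.5027

Per component, I: μ=4, E[X²]=36; II: μ=6.5, E[X²]=45.1667.
E[X] = 0.47·4 + 0.53·6.5 = 5.325.
E[X²] = 0.47·36 + 0.53·45.1667 = 40.8583.
Var(X) = E[X²] − (E[X])² = 40.8583 − 28.3556 = 12.5027.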